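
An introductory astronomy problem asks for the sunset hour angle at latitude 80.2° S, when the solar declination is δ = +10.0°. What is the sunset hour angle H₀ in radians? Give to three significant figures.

cos H₀ = −tan φ · tan δ = 1.0208 ≥ 1, so the Sun never rises (polar night) and H₀ = 0.

H₀ = 0.00 rad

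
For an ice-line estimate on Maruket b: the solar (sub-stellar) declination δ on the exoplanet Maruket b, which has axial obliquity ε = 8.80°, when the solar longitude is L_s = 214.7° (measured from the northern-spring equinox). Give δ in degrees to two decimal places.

sin δ = sin ε · sin L_s = sin 8.80° × sin 214.7° = -0.087092.
δ = arcsin(-0.087092) = -5.00°.

δ = -5.00°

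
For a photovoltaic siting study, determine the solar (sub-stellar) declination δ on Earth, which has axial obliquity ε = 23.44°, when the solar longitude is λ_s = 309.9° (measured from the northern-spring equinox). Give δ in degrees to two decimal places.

δ = -17.77°

sin δ = sin ε · sin λ_s = sin 23.44° × sin 309.9° = -0.305169.
δ = arcsin(-0.305169) = -17.77°.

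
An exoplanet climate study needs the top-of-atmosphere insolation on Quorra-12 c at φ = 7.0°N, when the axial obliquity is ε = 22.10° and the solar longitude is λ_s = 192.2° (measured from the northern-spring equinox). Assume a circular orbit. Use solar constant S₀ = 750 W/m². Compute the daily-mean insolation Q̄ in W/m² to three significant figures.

Q̄ ≈ 233 W/m²

Solar declination: sin δ = sin ε · sin λ_s = sin 22.10° × sin 192.2° = -0.07951, so δ = -4.560°.
cos H₀ = −tan(+7.0°) tan(-4.560°) = 0.0098, H₀ = 1.5610 rad.
Bracket: H₀ sin φ sin δ + cos φ cos δ sin H₀ = 1.5610×0.12187×-0.07951 + 0.99255×0.99683×0.99995 = -0.015126 + 0.989354 = 0.974228.
Q̄ = (S₀/π) × [bracket] = (750/π) × 0.974228 = 232.6 W/m².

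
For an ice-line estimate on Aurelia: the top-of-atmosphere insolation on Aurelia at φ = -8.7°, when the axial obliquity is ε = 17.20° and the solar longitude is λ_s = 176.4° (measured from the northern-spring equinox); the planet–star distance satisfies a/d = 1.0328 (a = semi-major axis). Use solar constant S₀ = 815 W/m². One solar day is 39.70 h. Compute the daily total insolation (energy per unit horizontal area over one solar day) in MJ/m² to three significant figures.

Solar declination: sin δ = sin ε · sin λ_s = sin 17.20° × sin 176.4° = 0.01857, so δ = +1.064°.
cos H₀ = −tan(-8.7°) tan(+1.064°) = 0.0028, H₀ = 1.5680 rad.
Bracket: H₀ sin φ sin δ + cos φ cos δ sin H₀ = 1.5680×-0.15126×0.01857 + 0.98849×0.99983×1.00000 = -0.004404 + 0.988322 = 0.983918.
Inverse-square distance factor (a/d)² = 1.0328² = 1.066676.
Q̄ = (S₀/π) × 1.066676 × [bracket] = (815/π) × 1.066676 × 0.983918 = 272.27 W/m².
Daily total = Q̄ × 39.70 h × 3600 s/h = 272.27 × 39.70 × 3600 / 10⁶ = 38.91 MJ/m².

38.9 MJ/m²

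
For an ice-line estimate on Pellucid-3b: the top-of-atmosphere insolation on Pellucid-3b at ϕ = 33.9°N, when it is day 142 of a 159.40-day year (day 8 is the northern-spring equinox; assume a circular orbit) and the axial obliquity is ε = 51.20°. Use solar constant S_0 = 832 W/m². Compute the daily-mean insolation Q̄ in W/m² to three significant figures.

Solar longitude: L_s = 360° × (142 − 8)/159.40 = 302.635°.
sin δ = sin 51.20° × sin 302.635° = -0.65630, so δ = -41.018°.
cos h₀ = −tan(+33.9°) tan(-41.018°) = 0.5845, h₀ = 0.9465 rad.
Bracket: h₀ sin ϕ sin δ + cos ϕ cos δ sin h₀ = 0.9465×0.55775×-0.65630 + 0.83001×0.75450×0.81138 = -0.346468 + 0.508121 = 0.161653.
Q̄ = (S_0/π) × [bracket] = (832/π) × 0.161653 = 42.81 W/m².

Q̄ ≈ 42.8 W/m²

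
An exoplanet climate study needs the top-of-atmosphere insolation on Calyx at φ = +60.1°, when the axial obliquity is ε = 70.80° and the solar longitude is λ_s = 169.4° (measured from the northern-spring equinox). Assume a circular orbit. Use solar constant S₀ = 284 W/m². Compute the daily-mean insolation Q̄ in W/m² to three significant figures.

Solar declination: sin δ = sin ε · sin λ_s = sin 70.80° × sin 169.4° = 0.17372, so δ = +10.004°.
cos H₀ = −tan(+60.1°) tan(+10.004°) = -0.3068, H₀ = 1.8826 rad.
Bracket: H₀ sin φ sin δ + cos φ cos δ sin H₀ = 1.8826×0.86690×0.17372 + 0.49849×0.98480×0.95178 = 0.283516 + 0.467241 = 0.750757.
Q̄ = (S₀/π) × [bracket] = (284/π) × 0.750757 = 67.87 W/m².

Q̄ ≈ 67.9 W/m²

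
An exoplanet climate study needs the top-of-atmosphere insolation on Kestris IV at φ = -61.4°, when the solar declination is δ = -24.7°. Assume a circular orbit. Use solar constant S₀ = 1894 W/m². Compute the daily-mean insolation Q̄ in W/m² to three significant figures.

Q̄ ≈ 710 W/m²

cos H₀ = −tan(-61.4°) tan(-24.700°) = -0.8436, H₀ = 2.5748 rad.
Bracket: H₀ sin φ sin δ + cos φ cos δ sin H₀ = 2.5748×-0.87798×-0.41787 + 0.47869×0.90851×0.53696 = 0.944646 + 0.233521 = 1.178167.
Q̄ = (S₀/π) × [bracket] = (1894/π) × 1.178167 = 710.3 W/m².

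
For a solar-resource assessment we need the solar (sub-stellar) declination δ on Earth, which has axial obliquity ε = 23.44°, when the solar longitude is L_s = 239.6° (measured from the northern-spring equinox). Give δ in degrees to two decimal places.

sin δ = sin ε · sin L_s = sin 23.44° × sin 239.6° = -0.343098.
δ = arcsin(-0.343098) = -20.07°.

δ = -20.07°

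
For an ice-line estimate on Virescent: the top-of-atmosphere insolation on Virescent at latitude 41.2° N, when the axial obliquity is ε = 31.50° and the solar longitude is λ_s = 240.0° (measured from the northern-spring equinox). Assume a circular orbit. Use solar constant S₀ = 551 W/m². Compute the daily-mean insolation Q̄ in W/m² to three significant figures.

Q̄ ≈ 47.4 W/m²

Solar declination: sin δ = sin ε · sin λ_s = sin 31.50° × sin 240.0° = -0.45250, so δ = -26.904°.
cos H₀ = −tan(+41.2°) tan(-26.904°) = 0.4442, H₀ = 1.1105 rad.
Bracket: H₀ sin φ sin δ + cos φ cos δ sin H₀ = 1.1105×0.65869×-0.45250 + 0.75241×0.89177×0.89592 = -0.330993 + 0.601141 = 0.270148.
Q̄ = (S₀/π) × [bracket] = (551/π) × 0.270148 = 47.38 W/m².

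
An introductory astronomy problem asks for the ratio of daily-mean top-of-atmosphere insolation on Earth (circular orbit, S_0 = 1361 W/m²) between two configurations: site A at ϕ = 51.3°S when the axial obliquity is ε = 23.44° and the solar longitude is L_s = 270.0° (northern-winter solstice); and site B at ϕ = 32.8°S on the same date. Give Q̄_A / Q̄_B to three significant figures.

Q̄_A / Q̄_B ≈ 1.01

— Configuration A (ϕ=-51.3°):
Solar declination: sin δ = sin ε · sin L_s = sin 23.44° × sin 270.0° = -0.39779, so δ = -23.440°.
cos h₀ = −tan(-51.3°) tan(-23.440°) = -0.5412, h₀ = 2.1426 rad.
Bracket: h₀ sin ϕ sin δ + cos ϕ cos δ sin h₀ = 2.1426×-0.78043×-0.39779 + 0.62524×0.91748×0.84091 = 0.665164 + 0.482384 = 1.147548.
Q̄ = (S_0/π) × [bracket] = (1361/π) × 1.147548 = 497.14 W/m².
— Configuration B (ϕ=-32.8°):
cos h₀ = −tan(-32.8°) tan(-23.440°) = -0.2794, h₀ = 1.8540 rad.
Bracket: h₀ sin ϕ sin δ + cos ϕ cos δ sin h₀ = 1.8540×-0.54171×-0.39779 + 0.84057×0.91748×0.96017 = 0.399513 + 0.740489 = 1.140002.
Q̄ = (S_0/π) × [bracket] = (1361/π) × 1.140002 = 493.87 W/m².
Ratio Q̄_A / Q̄_B = 497.14 / 493.87 = 1.007.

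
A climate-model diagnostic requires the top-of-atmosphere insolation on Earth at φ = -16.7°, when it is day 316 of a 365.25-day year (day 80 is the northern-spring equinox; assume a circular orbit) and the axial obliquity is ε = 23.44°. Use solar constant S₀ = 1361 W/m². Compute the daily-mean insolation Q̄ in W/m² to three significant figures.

Solar longitude: λ_s = 360° × (316 − 80)/365.25 = 232.608°.
sin δ = sin 23.44° × sin 232.608° = -0.31604, so δ = -18.424°.
cos H₀ = −tan(-16.7°) tan(-18.424°) = -0.0999, H₀ = 1.6709 rad.
Bracket: H₀ sin φ sin δ + cos φ cos δ sin H₀ = 1.6709×-0.28736×-0.31604 + 0.95782×0.94875×0.99499 = 0.151747 + 0.904179 = 1.055926.
Q̄ = (S₀/π) × [bracket] = (1361/π) × 1.055926 = 457.4 W/m².

Q̄ ≈ 457 W/m²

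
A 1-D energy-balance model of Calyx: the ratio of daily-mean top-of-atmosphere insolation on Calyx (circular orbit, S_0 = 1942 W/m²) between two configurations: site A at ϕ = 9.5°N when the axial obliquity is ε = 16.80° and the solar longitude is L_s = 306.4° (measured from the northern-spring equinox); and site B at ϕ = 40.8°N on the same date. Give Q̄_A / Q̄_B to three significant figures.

— Configuration A (ϕ=+9.5°):
Solar declination: sin δ = sin ε · sin L_s = sin 16.80° × sin 306.4° = -0.23264, so δ = -13.453°.
cos h₀ = −tan(+9.5°) tan(-13.453°) = 0.0400, h₀ = 1.5308 rad.
Bracket: h₀ sin ϕ sin δ + cos ϕ cos δ sin h₀ = 1.5308×0.16505×-0.23264 + 0.98629×0.97256×0.99920 = -0.058778 + 0.958459 = 0.899681.
Q̄ = (S_0/π) × [bracket] = (1942/π) × 0.899681 = 556.14 W/m².
— Configuration B (ϕ=+40.8°):
cos h₀ = −tan(+40.8°) tan(-13.453°) = 0.2065, h₀ = 1.3628 rad.
Bracket: h₀ sin ϕ sin δ + cos ϕ cos δ sin h₀ = 1.3628×0.65342×-0.23264 + 0.75700×0.97256×0.97845 = -0.207161 + 0.720362 = 0.513201.
Q̄ = (S_0/π) × [bracket] = (1942/π) × 0.513201 = 317.24 W/m².
Ratio Q̄_A / Q̄_B = 556.14 / 317.24 = 1.753.

Q̄_A / Q̄_B ≈ 1.75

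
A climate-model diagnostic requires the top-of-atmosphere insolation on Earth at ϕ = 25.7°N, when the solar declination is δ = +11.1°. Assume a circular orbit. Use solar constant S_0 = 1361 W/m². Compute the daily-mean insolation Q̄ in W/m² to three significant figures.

cos h₀ = −tan(+25.7°) tan(+11.100°) = -0.0944, h₀ = 1.6654 rad.
Bracket: h₀ sin ϕ sin δ + cos ϕ cos δ sin h₀ = 1.6654×0.43366×0.19252 + 0.90108×0.98129×0.99553 = 0.139041 + 0.880268 = 1.019309.
Q̄ = (S_0/π) × [bracket] = (1361/π) × 1.019309 = 441.6 W/m².

Q̄ ≈ 442 W/m²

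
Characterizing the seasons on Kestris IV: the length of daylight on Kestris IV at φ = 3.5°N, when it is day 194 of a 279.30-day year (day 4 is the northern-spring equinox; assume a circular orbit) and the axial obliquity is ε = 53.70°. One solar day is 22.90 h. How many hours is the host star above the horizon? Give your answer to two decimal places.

Solar longitude: λ_s = 360° × (194 − 4)/279.30 = 244.898°.
sin δ = sin 53.70° × sin 244.898° = -0.72981, so δ = -46.871°.
cos H₀ = −tan φ · tan δ = −tan(+3.5°) × tan(-46.871°) = 0.0653, so H₀ = 1.5055 rad = 86.26°.
Daylight = 2H₀/(2π) × 22.90 h = (1.5055/π) × 22.90 = 10.97 h.

10.97 h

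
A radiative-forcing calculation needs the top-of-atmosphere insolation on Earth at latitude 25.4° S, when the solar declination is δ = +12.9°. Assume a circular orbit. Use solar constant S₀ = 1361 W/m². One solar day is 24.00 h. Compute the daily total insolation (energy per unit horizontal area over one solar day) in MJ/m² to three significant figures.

27.5 MJ/m²

cos H₀ = −tan(-25.4°) tan(+12.900°) = 0.1088, H₀ = 1.4618 rad.
Bracket: H₀ sin φ sin δ + cos φ cos δ sin H₀ = 1.4618×-0.42894×0.22325 + 0.90334×0.97476×0.99407 = -0.139983 + 0.875318 = 0.735335.
Q̄ = (S₀/π) × [bracket] = (1361/π) × 0.735335 = 318.56 W/m².
Daily total = Q̄ × 24.00 h × 3600 s/h = 318.56 × 24.00 × 3600 / 10⁶ = 27.52 MJ/m².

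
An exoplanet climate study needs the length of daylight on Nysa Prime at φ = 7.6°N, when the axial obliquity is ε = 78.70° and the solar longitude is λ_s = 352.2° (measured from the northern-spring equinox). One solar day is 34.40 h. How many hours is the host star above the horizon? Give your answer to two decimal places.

Solar declination: sin δ = sin ε · sin λ_s = sin 78.70° × sin 352.2° = -0.13308, so δ = -7.648°.
cos H₀ = −tan φ · tan δ = −tan(+7.6°) × tan(-7.648°) = 0.0179, so H₀ = 1.5529 rad = 88.97°.
Daylight = 2H₀/(2π) × 34.40 h = (1.5529/π) × 34.40 = 17.00 h.

17.00 h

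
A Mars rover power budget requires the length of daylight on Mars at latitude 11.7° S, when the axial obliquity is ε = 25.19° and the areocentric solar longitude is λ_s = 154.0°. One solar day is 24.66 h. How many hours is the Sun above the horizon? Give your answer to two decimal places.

sin δ = sin 25.19° × sin 154.0° = 0.18658, so δ = +10.753°.
cos H₀ = −tan φ · tan δ = −tan(-11.7°) × tan(+10.753°) = 0.0393, so H₀ = 1.5315 rad = 87.75°.
Daylight = 2H₀/(2π) × 24.66 h = (1.5315/π) × 24.66 = 12.02 h.

12.02 h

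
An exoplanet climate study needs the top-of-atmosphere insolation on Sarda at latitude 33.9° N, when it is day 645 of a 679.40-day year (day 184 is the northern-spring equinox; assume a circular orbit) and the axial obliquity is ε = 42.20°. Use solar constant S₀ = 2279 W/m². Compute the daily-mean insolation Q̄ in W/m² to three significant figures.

Solar longitude: λ_s = 360° × (645 − 184)/679.40 = 244.274°.
sin δ = sin 42.20° × sin 244.274° = -0.60514, so δ = -37.239°.
cos H₀ = −tan(+33.9°) tan(-37.239°) = 0.5108, H₀ = 1.0347 rad.
Bracket: H₀ sin φ sin δ + cos φ cos δ sin H₀ = 1.0347×0.55775×-0.60514 + 0.83001×0.79612×0.85971 = -0.349229 + 0.568086 = 0.218857.
Q̄ = (S₀/π) × [bracket] = (2279/π) × 0.218857 = 158.8 W/m².

Q̄ ≈ 159 W/m²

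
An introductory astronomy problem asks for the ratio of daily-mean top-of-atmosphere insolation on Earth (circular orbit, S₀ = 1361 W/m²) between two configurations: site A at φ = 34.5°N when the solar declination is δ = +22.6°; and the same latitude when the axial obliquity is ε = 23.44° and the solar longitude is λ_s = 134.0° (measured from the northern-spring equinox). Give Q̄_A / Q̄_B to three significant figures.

— Configuration A (φ=+34.5°):
cos H₀ = −tan(+34.5°) tan(+22.600°) = -0.2861, H₀ = 1.8609 rad.
Bracket: H₀ sin φ sin δ + cos φ cos δ sin H₀ = 1.8609×0.56641×0.38430 + 0.82413×0.92321×0.95820 = 0.405065 + 0.729042 = 1.134107.
Q̄ = (S₀/π) × [bracket] = (1361/π) × 1.134107 = 491.32 W/m².
— Configuration B (φ=+34.5°):
Solar declination: sin δ = sin ε · sin λ_s = sin 23.44° × sin 134.0° = 0.28615, so δ = +16.627°.
cos H₀ = −tan(+34.5°) tan(+16.627°) = -0.2052, H₀ = 1.7775 rad.
Bracket: H₀ sin φ sin δ + cos φ cos δ sin H₀ = 1.7775×0.56641×0.28615 + 0.82413×0.95819×0.97871 = 0.288094 + 0.772861 = 1.060955.
Q̄ = (S₀/π) × [bracket] = (1361/π) × 1.060955 = 459.63 W/m².
Ratio Q̄_A / Q̄_B = 491.32 / 459.63 = 1.069.

Q̄_A / Q̄_B ≈ 1.07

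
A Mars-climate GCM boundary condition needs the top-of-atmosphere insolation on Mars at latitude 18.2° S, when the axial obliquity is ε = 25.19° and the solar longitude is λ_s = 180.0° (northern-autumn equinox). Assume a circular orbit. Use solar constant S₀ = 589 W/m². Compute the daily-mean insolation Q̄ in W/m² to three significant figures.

Solar declination: sin δ = sin ε · sin λ_s = sin 25.19° × sin 180.0° = 0.00000, so δ = +0.000°.
cos H₀ = −tan(-18.2°) tan(+0.000°) = 0.0000, H₀ = 1.5708 rad.
Bracket: H₀ sin φ sin δ + cos φ cos δ sin H₀ = 1.5708×-0.31233×0.00000 + 0.94997×1.00000×1.00000 = -0.000000 + 0.949970 = 0.949970.
Q̄ = (S₀/π) × [bracket] = (589/π) × 0.949970 = 178.1 W/m².

Q̄ ≈ 178 W/m²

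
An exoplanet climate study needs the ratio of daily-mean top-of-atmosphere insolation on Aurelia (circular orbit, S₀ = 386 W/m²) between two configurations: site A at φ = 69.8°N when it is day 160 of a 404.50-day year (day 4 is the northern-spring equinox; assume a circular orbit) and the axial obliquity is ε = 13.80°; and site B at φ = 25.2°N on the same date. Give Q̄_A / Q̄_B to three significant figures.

— Configuration A (φ=+69.8°):
Solar longitude: λ_s = 360° × (160 − 4)/404.50 = 138.838°.
sin δ = sin 13.80° × sin 138.838° = 0.15700, so δ = +9.033°.
cos H₀ = −tan(+69.8°) tan(+9.033°) = -0.4321, H₀ = 2.0176 rad.
Bracket: H₀ sin φ sin δ + cos φ cos δ sin H₀ = 2.0176×0.93849×0.15700 + 0.34530×0.98760×0.90184 = 0.297279 + 0.307544 = 0.604823.
Q̄ = (S₀/π) × [bracket] = (386/π) × 0.604823 = 74.313 W/m².
— Configuration B (φ=+25.2°):
cos H₀ = −tan(+25.2°) tan(+9.033°) = -0.0748, H₀ = 1.6457 rad.
Bracket: H₀ sin φ sin δ + cos φ cos δ sin H₀ = 1.6457×0.42578×0.15700 + 0.90483×0.98760×0.99720 = 0.110011 + 0.891108 = 1.001119.
Q̄ = (S₀/π) × [bracket] = (386/π) × 1.001119 = 123.01 W/m².
Ratio Q̄_A / Q̄_B = 74.313 / 123.01 = 0.6041.

Q̄_A / Q̄_B ≈ 0.604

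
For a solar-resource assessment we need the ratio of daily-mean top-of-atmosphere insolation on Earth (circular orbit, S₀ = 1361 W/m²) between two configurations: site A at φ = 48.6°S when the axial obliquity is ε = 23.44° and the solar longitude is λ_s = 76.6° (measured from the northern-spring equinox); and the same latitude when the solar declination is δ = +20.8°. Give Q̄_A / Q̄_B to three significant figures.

— Configuration A (φ=-48.6°):
Solar declination: sin δ = sin ε · sin λ_s = sin 23.44° × sin 76.6° = 0.38696, so δ = +22.765°.
cos H₀ = −tan(-48.6°) tan(+22.765°) = 0.4760, H₀ = 1.0747 rad.
Bracket: H₀ sin φ sin δ + cos φ cos δ sin H₀ = 1.0747×-0.75011×0.38696 + 0.66131×0.92210×0.87944 = -0.311945 + 0.536277 = 0.224332.
Q̄ = (S₀/π) × [bracket] = (1361/π) × 0.224332 = 97.185 W/m².
— Configuration B (φ=-48.6°):
cos H₀ = −tan(-48.6°) tan(+20.800°) = 0.4309, H₀ = 1.1253 rad.
Bracket: H₀ sin φ sin δ + cos φ cos δ sin H₀ = 1.1253×-0.75011×0.35511 + 0.66131×0.93483×0.90241 = -0.299748 + 0.557881 = 0.258133.
Q̄ = (S₀/π) × [bracket] = (1361/π) × 0.258133 = 111.83 W/m².
Ratio Q̄_A / Q̄_B = 97.185 / 111.83 = 0.8690.

Q̄_A / Q̄_B ≈ 0.869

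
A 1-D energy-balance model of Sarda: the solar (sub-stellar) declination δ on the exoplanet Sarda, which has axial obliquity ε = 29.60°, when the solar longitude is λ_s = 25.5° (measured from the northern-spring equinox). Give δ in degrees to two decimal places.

δ = +12.28°

sin δ = sin ε · sin λ_s = sin 29.60° × sin 25.5° = 0.212647.
δ = arcsin(0.212647) = +12.28°.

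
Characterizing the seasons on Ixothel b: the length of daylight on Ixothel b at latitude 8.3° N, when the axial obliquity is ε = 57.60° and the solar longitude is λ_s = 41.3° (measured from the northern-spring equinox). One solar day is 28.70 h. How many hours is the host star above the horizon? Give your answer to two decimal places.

Solar declination: sin δ = sin ε · sin λ_s = sin 57.60° × sin 41.3° = 0.55726, so δ = +33.866°.
cos H₀ = −tan φ · tan δ = −tan(+8.3°) × tan(+33.866°) = -0.0979, so H₀ = 1.6689 rad = 95.62°.
Daylight = 2H₀/(2π) × 28.70 h = (1.6689/π) × 28.70 = 15.25 h.

15.25 h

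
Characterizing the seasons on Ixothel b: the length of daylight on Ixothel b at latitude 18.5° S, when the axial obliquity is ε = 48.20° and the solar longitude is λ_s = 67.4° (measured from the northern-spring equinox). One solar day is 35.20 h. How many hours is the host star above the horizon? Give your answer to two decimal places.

13.98 h

Solar declination: sin δ = sin ε · sin λ_s = sin 48.20° × sin 67.4° = 0.68823, so δ = +43.490°.
cos H₀ = −tan φ · tan δ = −tan(-18.5°) × tan(+43.490°) = 0.3174, so H₀ = 1.2478 rad = 71.49°.
Daylight = 2H₀/(2π) × 35.20 h = (1.2478/π) × 35.20 = 13.98 h.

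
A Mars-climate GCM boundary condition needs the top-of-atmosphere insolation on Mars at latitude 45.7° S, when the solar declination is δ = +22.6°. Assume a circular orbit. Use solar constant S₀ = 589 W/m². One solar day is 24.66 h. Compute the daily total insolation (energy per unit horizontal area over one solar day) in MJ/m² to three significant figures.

cos H₀ = −tan(-45.7°) tan(+22.600°) = 0.4266, H₀ = 1.1301 rad.
Bracket: H₀ sin φ sin δ + cos φ cos δ sin H₀ = 1.1301×-0.71569×0.38430 + 0.69842×0.92321×0.90446 = -0.310822 + 0.583185 = 0.272363.
Q̄ = (S₀/π) × [bracket] = (589/π) × 0.272363 = 51.064 W/m².
Daily total = Q̄ × 24.66 h × 3600 s/h = 51.064 × 24.66 × 3600 / 10⁶ = 4.533 MJ/m².

4.53 MJ/m²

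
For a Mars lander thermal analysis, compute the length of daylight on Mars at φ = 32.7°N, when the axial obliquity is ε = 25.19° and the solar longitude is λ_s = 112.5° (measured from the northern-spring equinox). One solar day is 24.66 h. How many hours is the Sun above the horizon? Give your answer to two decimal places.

14.51 h

Solar declination: sin δ = sin ε · sin λ_s = sin 25.19° × sin 112.5° = 0.39322, so δ = +23.155°.
cos H₀ = −tan φ · tan δ = −tan(+32.7°) × tan(+23.155°) = -0.2746, so H₀ = 1.8489 rad = 105.94°.
Daylight = 2H₀/(2π) × 24.66 h = (1.8489/π) × 24.66 = 14.51 h.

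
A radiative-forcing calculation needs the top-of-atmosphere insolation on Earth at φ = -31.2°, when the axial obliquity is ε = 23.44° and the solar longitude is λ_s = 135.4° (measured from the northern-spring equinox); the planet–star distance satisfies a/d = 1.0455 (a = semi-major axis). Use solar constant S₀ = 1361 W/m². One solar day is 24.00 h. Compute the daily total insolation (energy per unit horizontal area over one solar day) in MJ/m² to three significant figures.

24.8 MJ/m²

Solar declination: sin δ = sin ε · sin λ_s = sin 23.44° × sin 135.4° = 0.27931, so δ = +16.219°.
cos H₀ = −tan(-31.2°) tan(+16.219°) = 0.1762, H₀ = 1.3937 rad.
Bracket: H₀ sin φ sin δ + cos φ cos δ sin H₀ = 1.3937×-0.51803×0.27931 + 0.85536×0.96020×0.98436 = -0.201656 + 0.808471 = 0.606815.
Inverse-square distance factor (a/d)² = 1.0455² = 1.093070.
Q̄ = (S₀/π) × 1.093070 × [bracket] = (1361/π) × 1.093070 × 0.606815 = 287.35 W/m².
Daily total = Q̄ × 24.00 h × 3600 s/h = 287.35 × 24.00 × 3600 / 10⁶ = 24.83 MJ/m².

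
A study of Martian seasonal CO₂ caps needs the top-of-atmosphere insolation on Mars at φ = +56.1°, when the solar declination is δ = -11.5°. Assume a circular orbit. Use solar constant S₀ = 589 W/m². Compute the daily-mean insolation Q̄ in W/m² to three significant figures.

Q̄ ≈ 58.5 W/m²

cos H₀ = −tan(+56.1°) tan(-11.500°) = 0.3028, H₀ = 1.2632 rad.
Bracket: H₀ sin φ sin δ + cos φ cos δ sin H₀ = 1.2632×0.83001×-0.19937 + 0.55775×0.97992×0.95306 = -0.209033 + 0.520895 = 0.311862.
Q̄ = (S₀/π) × [bracket] = (589/π) × 0.311862 = 58.47 W/m².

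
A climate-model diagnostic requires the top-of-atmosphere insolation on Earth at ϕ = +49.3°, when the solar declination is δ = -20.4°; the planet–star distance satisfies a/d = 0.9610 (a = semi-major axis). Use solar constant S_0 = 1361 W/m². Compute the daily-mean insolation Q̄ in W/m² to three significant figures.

Q̄ ≈ 102 W/m²

cos h₀ = −tan(+49.3°) tan(-20.400°) = 0.4324, h₀ = 1.1237 rad.
Bracket: h₀ sin ϕ sin δ + cos ϕ cos δ sin h₀ = 1.1237×0.75813×-0.34857 + 0.65210×0.93728×0.90170 = -0.296951 + 0.551119 = 0.254168.
Inverse-square distance factor (a/d)² = 0.9610² = 0.923521.
Q̄ = (S_0/π) × 0.923521 × [bracket] = (1361/π) × 0.923521 × 0.254168 = 101.7 W/m².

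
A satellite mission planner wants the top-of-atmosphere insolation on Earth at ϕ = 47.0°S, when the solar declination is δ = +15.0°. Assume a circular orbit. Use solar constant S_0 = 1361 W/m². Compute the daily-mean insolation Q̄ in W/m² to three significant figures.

cos h₀ = −tan(-47.0°) tan(+15.000°) = 0.2873, h₀ = 1.2793 rad.
Bracket: h₀ sin ϕ sin δ + cos ϕ cos δ sin h₀ = 1.2793×-0.73135×0.25882 + 0.68200×0.96593×0.95783 = -0.242156 + 0.630984 = 0.388828.
Q̄ = (S_0/π) × [bracket] = (1361/π) × 0.388828 = 168.4 W/m².

Q̄ ≈ 168 W/m²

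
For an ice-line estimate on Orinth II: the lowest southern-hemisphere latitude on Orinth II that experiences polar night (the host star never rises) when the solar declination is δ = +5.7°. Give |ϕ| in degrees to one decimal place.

Polar night requires cos h₀ = −tan ϕ tan δ ≥ 1, i.e. tan ϕ tan δ ≤ −1.
The boundary is |tan ϕ| · |tan δ| = 1, so |ϕ| = 90° − |δ| = 90° − 5.7° = 84.3° in the southern hemisphere.

|ϕ| = 84.3°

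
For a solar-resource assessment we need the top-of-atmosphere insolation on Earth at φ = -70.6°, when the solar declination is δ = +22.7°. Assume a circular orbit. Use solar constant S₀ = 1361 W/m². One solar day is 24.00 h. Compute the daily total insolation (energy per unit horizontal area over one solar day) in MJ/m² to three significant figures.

cos H₀ = −tan(-70.6°) tan(+22.700°) = 1.1879 ≥ 1 ⇒ polar night, H₀ = 0 and Q̄ = 0.
Daily total = Q̄ × 24.00 h × 3600 s/h = 0.00 MJ/m².

0.00 MJ/m²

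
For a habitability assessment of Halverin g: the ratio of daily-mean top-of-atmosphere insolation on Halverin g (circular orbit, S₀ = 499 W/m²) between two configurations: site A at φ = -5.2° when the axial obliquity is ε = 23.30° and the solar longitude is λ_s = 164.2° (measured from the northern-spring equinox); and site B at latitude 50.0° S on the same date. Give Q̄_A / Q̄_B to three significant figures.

— Configuration A (φ=-5.2°):
Solar declination: sin δ = sin ε · sin λ_s = sin 23.30° × sin 164.2° = 0.10770, so δ = +6.183°.
cos H₀ = −tan(-5.2°) tan(+6.183°) = 0.0099, H₀ = 1.5609 rad.
Bracket: H₀ sin φ sin δ + cos φ cos δ sin H₀ = 1.5609×-0.09063×0.10770 + 0.99588×0.99418×0.99995 = -0.015236 + 0.990034 = 0.974798.
Q̄ = (S₀/π) × [bracket] = (499/π) × 0.974798 = 154.83 W/m².
— Configuration B (φ=-50.0°):
cos H₀ = −tan(-50.0°) tan(+6.183°) = 0.1291, H₀ = 1.4413 rad.
Bracket: H₀ sin φ sin δ + cos φ cos δ sin H₀ = 1.4413×-0.76604×0.10770 + 0.64279×0.99418×0.99163 = -0.118911 + 0.633700 = 0.514789.
Q̄ = (S₀/π) × [bracket] = (499/π) × 0.514789 = 81.767 W/m².
Ratio Q̄_A / Q̄_B = 154.83 / 81.767 = 1.894.

Q̄_A / Q̄_B ≈ 1.89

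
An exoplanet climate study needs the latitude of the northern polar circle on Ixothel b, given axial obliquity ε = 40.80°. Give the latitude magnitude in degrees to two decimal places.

The polar circle is the lowest latitude that experiences at least one full rotation of continuous daylight at the northern-summer solstice; it lies at |φ| = 90° − ε = 90° − 40.80° = 49.20°.

49.20°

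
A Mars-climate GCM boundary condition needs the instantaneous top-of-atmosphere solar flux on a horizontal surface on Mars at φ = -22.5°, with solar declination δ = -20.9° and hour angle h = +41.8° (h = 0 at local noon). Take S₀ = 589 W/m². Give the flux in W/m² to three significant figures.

459 W/m²

cos θ_z = sin φ sin δ + cos φ cos δ cos h = 0.136518 + 0.643415 = 0.779933.
Flux = S₀ · cos θ_z = 589 × 0.779933 = 459.4 W/m².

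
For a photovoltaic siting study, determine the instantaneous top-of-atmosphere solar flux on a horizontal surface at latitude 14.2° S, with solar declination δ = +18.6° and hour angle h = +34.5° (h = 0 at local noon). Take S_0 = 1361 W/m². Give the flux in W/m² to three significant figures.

924 W/m²

cos θ_z = sin ϕ sin δ + cos ϕ cos δ cos h = -0.078243 + 0.757215 = 0.678972.
Flux = S_0 · cos θ_z = 1361 × 0.678972 = 924.1 W/m².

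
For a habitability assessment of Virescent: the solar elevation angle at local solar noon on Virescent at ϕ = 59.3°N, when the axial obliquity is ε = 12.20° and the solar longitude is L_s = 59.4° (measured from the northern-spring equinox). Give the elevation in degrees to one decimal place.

41.2°

Solar declination: sin δ = sin ε · sin L_s = sin 12.20° × sin 59.4° = 0.18190, so δ = +10.480°.
At local noon the hour angle is zero, so the zenith angle equals |ϕ − δ| = |+59.3° − (+10.480°)| = 48.820°.
Elevation = 90° − 48.820° = 41.2°.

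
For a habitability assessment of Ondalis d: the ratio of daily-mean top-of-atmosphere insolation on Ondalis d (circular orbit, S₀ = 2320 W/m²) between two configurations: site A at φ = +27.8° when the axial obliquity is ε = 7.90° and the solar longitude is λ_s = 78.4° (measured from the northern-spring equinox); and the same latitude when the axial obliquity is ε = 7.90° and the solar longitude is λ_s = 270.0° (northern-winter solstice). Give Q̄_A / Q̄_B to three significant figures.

— Configuration A (φ=+27.8°):
Solar declination: sin δ = sin ε · sin λ_s = sin 7.90° × sin 78.4° = 0.13464, so δ = +7.738°.
cos H₀ = −tan(+27.8°) tan(+7.738°) = -0.0716, H₀ = 1.6425 rad.
Bracket: H₀ sin φ sin δ + cos φ cos δ sin H₀ = 1.6425×0.46639×0.13464 + 0.88458×0.99089×0.99743 = 0.103140 + 0.874269 = 0.977409.
Q̄ = (S₀/π) × [bracket] = (2320/π) × 0.977409 = 721.80 W/m².
— Configuration B (φ=+27.8°):
Solar declination: sin δ = sin ε · sin λ_s = sin 7.90° × sin 270.0° = -0.13744, so δ = -7.900°.
cos H₀ = −tan(+27.8°) tan(-7.900°) = 0.0732, H₀ = 1.4976 rad.
Bracket: H₀ sin φ sin δ + cos φ cos δ sin H₀ = 1.4976×0.46639×-0.13744 + 0.88458×0.99051×0.99732 = -0.095997 + 0.873837 = 0.777840.
Q̄ = (S₀/π) × [bracket] = (2320/π) × 0.777840 = 574.42 W/m².
Ratio Q̄_A / Q̄_B = 721.80 / 574.42 = 1.257.

Q̄_A / Q̄_B ≈ 1.26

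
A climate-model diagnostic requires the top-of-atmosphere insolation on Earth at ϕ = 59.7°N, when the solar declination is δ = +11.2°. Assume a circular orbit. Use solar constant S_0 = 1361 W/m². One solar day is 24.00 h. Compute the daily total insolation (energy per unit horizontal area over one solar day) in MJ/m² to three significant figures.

29.5 MJ/m²

cos h₀ = −tan(+59.7°) tan(+11.200°) = -0.3388, h₀ = 1.9165 rad.
Bracket: h₀ sin ϕ sin δ + cos ϕ cos δ sin h₀ = 1.9165×0.86340×0.19423 + 0.50453×0.98096×0.94084 = 0.321394 + 0.465644 = 0.787038.
Q̄ = (S_0/π) × [bracket] = (1361/π) × 0.787038 = 340.96 W/m².
Daily total = Q̄ × 24.00 h × 3600 s/h = 340.96 × 24.00 × 3600 / 10⁶ = 29.46 MJ/m².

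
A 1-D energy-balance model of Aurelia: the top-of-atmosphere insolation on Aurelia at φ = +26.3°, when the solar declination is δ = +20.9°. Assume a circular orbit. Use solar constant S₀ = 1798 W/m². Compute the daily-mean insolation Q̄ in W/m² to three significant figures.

cos H₀ = −tan(+26.3°) tan(+20.900°) = -0.1887, H₀ = 1.7607 rad.
Bracket: H₀ sin φ sin δ + cos φ cos δ sin H₀ = 1.7607×0.44307×0.35674 + 0.89649×0.93420×0.98203 = 0.278298 + 0.822451 = 1.100749.
Q̄ = (S₀/π) × [bracket] = (1798/π) × 1.100749 = 630.0 W/m².

Q̄ ≈ 630 W/m²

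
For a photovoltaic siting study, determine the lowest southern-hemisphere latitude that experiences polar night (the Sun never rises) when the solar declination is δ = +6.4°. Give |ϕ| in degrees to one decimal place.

|ϕ| = 83.6°

Polar night requires cos h₀ = −tan ϕ tan δ ≥ 1, i.e. tan ϕ tan δ ≤ −1.
The boundary is |tan ϕ| · |tan δ| = 1, so |ϕ| = 90° − |δ| = 90° − 6.4° = 83.6° in the southern hemisphere.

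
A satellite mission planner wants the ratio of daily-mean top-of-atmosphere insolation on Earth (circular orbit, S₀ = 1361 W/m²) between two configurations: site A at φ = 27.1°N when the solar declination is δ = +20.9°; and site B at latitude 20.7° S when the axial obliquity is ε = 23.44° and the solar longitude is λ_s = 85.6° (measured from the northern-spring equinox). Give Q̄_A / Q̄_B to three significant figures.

— Configuration A (φ=+27.1°):
cos H₀ = −tan(+27.1°) tan(+20.900°) = -0.1954, H₀ = 1.7675 rad.
Bracket: H₀ sin φ sin δ + cos φ cos δ sin H₀ = 1.7675×0.45554×0.35674 + 0.89021×0.93420×0.98072 = 0.287235 + 0.815600 = 1.102835.
Q̄ = (S₀/π) × [bracket] = (1361/π) × 1.102835 = 477.77 W/m².
— Configuration B (φ=-20.7°):
Solar declination: sin δ = sin ε · sin λ_s = sin 23.44° × sin 85.6° = 0.39662, so δ = +23.367°.
cos H₀ = −tan(-20.7°) tan(+23.367°) = 0.1633, H₀ = 1.4068 rad.
Bracket: H₀ sin φ sin δ + cos φ cos δ sin H₀ = 1.4068×-0.35347×0.39662 + 0.93544×0.91798×0.98658 = -0.197224 + 0.847191 = 0.649967.
Q̄ = (S₀/π) × [bracket] = (1361/π) × 0.649967 = 281.58 W/m².
Ratio Q̄_A / Q̄_B = 477.77 / 281.58 = 1.697.

Q̄_A / Q̄_B ≈ 1.70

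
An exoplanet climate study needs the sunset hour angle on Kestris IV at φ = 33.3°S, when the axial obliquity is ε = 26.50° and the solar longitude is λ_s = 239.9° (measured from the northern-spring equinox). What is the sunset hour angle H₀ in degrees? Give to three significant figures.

Solar declination: sin δ = sin ε · sin λ_s = sin 26.50° × sin 239.9° = -0.38603, so δ = -22.708°.
cos H₀ = −tan φ · tan δ = −tan(-33.3°) × tan(-22.708°) = -0.2749, so H₀ = 1.8493 rad = 105.95°.

H₀ = 106°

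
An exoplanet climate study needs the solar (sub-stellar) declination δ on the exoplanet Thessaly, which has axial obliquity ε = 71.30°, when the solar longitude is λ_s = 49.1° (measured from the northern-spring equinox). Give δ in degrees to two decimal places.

δ = +45.72°

sin δ = sin ε · sin λ_s = sin 71.30° × sin 49.1° = 0.715952.
δ = arcsin(0.715952) = +45.72°.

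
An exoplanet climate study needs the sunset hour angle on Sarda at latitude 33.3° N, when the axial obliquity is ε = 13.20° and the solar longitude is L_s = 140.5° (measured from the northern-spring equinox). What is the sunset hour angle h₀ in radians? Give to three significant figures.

h₀ = 1.67 rad

Solar declination: sin δ = sin ε · sin L_s = sin 13.20° × sin 140.5° = 0.14525, so δ = +8.352°.
cos h₀ = −tan ϕ · tan δ = −tan(+33.3°) × tan(+8.352°) = -0.0964, so h₀ = 1.6674 rad = 95.53°.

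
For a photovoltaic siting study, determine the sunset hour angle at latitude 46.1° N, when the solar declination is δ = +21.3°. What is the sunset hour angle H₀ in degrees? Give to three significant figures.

H₀ = 114°

cos H₀ = −tan φ · tan δ = −tan(+46.1°) × tan(+21.300°) = -0.4051, so H₀ = 1.9879 rad = 113.90°.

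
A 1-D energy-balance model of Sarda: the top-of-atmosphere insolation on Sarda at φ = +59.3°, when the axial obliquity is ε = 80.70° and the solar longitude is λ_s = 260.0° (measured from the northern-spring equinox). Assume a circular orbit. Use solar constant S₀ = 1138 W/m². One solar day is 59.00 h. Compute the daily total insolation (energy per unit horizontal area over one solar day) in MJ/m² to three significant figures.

Solar declination: sin δ = sin ε · sin λ_s = sin 80.70° × sin 260.0° = -0.97186, so δ = -76.376°.
cos H₀ = −tan(+59.3°) tan(-76.376°) = 6.9490 ≥ 1 ⇒ polar night, H₀ = 0 and Q̄ = 0.
Daily total = Q̄ × 59.00 h × 3600 s/h = 0.00 MJ/m².

0.00 MJ/m²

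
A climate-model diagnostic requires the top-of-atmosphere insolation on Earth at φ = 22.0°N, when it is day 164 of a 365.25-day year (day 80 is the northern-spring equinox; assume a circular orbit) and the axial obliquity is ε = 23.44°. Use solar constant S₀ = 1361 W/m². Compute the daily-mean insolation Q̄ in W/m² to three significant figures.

Q̄ ≈ 475 W/m²

Solar longitude: λ_s = 360° × (164 − 80)/365.25 = 82.793°.
sin δ = sin 23.44° × sin 82.793° = 0.39465, so δ = +23.244°.
cos H₀ = −tan(+22.0°) tan(+23.244°) = -0.1735, H₀ = 1.7452 rad.
Bracket: H₀ sin φ sin δ + cos φ cos δ sin H₀ = 1.7452×0.37461×0.39465 + 0.92718×0.91883×0.98483 = 0.258010 + 0.838997 = 1.097007.
Q̄ = (S₀/π) × [bracket] = (1361/π) × 1.097007 = 475.2 W/m².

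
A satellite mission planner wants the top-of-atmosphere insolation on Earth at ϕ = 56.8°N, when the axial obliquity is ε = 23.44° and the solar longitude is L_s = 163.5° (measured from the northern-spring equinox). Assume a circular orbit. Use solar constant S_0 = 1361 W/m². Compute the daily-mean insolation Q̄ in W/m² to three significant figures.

Solar declination: sin δ = sin ε · sin L_s = sin 23.44° × sin 163.5° = 0.11298, so δ = +6.487°.
cos h₀ = −tan(+56.8°) tan(+6.487°) = -0.1738, h₀ = 1.7454 rad.
Bracket: h₀ sin ϕ sin δ + cos ϕ cos δ sin h₀ = 1.7454×0.83676×0.11298 + 0.54756×0.99360×0.98479 = 0.165005 + 0.535781 = 0.700786.
Q̄ = (S_0/π) × [bracket] = (1361/π) × 0.700786 = 303.6 W/m².

Q̄ ≈ 304 W/m²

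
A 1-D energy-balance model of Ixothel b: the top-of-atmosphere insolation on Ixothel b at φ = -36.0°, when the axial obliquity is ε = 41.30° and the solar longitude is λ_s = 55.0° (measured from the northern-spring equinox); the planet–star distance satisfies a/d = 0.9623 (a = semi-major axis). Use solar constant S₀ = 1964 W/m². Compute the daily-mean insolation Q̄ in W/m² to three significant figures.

Q̄ ≈ 149 W/m²

Solar declination: sin δ = sin ε · sin λ_s = sin 41.30° × sin 55.0° = 0.54064, so δ = +32.727°.
cos H₀ = −tan(-36.0°) tan(+32.727°) = 0.4669, H₀ = 1.0850 rad.
Bracket: H₀ sin φ sin δ + cos φ cos δ sin H₀ = 1.0850×-0.58779×0.54064 + 0.80902×0.84125×0.88430 = -0.344794 + 0.601844 = 0.257050.
Inverse-square distance factor (a/d)² = 0.9623² = 0.926021.
Q̄ = (S₀/π) × 0.926021 × [bracket] = (1964/π) × 0.926021 × 0.257050 = 148.8 W/m².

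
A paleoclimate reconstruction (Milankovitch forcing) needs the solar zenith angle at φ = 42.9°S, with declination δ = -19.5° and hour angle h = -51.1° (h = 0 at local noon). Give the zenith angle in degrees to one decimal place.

cos θ_z = sin φ sin δ + cos φ cos δ cos h = 0.227229 + 0.433624 = 0.660853.
θ_z = arccos(0.660853) = 48.6°.

θ_z = 48.6°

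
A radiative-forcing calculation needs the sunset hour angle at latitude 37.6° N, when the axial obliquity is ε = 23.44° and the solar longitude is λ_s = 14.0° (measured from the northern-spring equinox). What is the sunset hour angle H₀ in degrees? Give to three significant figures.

H₀ = 94.3°

Solar declination: sin δ = sin ε · sin λ_s = sin 23.44° × sin 14.0° = 0.09623, so δ = +5.522°.
cos H₀ = −tan φ · tan δ = −tan(+37.6°) × tan(+5.522°) = -0.0745, so H₀ = 1.6453 rad = 94.27°.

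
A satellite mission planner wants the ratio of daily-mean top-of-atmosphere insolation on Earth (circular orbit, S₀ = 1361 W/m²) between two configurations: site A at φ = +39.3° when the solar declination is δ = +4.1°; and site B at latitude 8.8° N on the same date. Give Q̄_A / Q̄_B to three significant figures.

— Configuration A (φ=+39.3°):
cos H₀ = −tan(+39.3°) tan(+4.100°) = -0.0587, H₀ = 1.6295 rad.
Bracket: H₀ sin φ sin δ + cos φ cos δ sin H₀ = 1.6295×0.63338×0.07150 + 0.77384×0.99744×0.99828 = 0.073795 + 0.770531 = 0.844326.
Q̄ = (S₀/π) × [bracket] = (1361/π) × 0.844326 = 365.78 W/m².
— Configuration B (φ=+8.8°):
cos H₀ = −tan(+8.8°) tan(+4.100°) = -0.0111, H₀ = 1.5819 rad.
Bracket: H₀ sin φ sin δ + cos φ cos δ sin H₀ = 1.5819×0.15299×0.07150 + 0.98823×0.99744×0.99994 = 0.017304 + 0.985641 = 1.002945.
Q̄ = (S₀/π) × [bracket] = (1361/π) × 1.002945 = 434.50 W/m².
Ratio Q̄_A / Q̄_B = 365.78 / 434.50 = 0.8418.

Q̄_A / Q̄_B ≈ 0.842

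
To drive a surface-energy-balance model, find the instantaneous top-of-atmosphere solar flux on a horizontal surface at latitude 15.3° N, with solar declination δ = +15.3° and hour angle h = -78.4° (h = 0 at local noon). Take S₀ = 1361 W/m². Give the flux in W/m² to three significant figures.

cos θ_z = sin φ sin δ + cos φ cos δ cos h = 0.069629 + 0.187077 = 0.256706.
Flux = S₀ · cos θ_z = 1361 × 0.256706 = 349.4 W/m².

349 W/m²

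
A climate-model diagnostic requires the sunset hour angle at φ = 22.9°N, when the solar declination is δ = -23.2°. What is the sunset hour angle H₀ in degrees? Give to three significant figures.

cos H₀ = −tan φ · tan δ = −tan(+22.9°) × tan(-23.200°) = 0.1810, so H₀ = 1.3887 rad = 79.57°.

H₀ = 79.6°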